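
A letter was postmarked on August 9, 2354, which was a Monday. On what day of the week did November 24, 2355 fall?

August 2354: 31 − 9 = 22 days remain.
Then 14 full months totalling 426 days.
November 1–24, 2355: 24 days.
Total: 22 + 426 + 24 = 472 days.
472 mod 7 = 3, so 3 days after Monday is Thursday.

Thursday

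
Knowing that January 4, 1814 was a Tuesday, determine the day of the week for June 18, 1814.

Saturday

January 1814: 31 − 4 = 27 days remain.
Then February 1814 (28), March (31), April (30), May (31): 28 + 31 + 30 + 31 = 120 days.
June 1–18, 1814: 18 days.
Total: 27 + 120 + 18 = 165 days.
165 mod 7 = 4, so 4 days after Tuesday is Saturday.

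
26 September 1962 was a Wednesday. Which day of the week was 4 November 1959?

Count forward from the earlier date (November 4, 1959) to the later (September 26, 1962):
Day-of-year of November 4, 1959: 308.
Day-of-year of September 26, 1962: 269.
1959 has 365 days, so 365 − 308 = 57 days remain in 1959.
Full years: 1960: 366; 1961: 365. Sum = 731.
Total: 57 + 731 + 269 = 1057 days.
1057 is a multiple of 7, so 4 November 1959 falls on the same weekday: Wednesday.

Wednesday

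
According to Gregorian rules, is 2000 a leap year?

2000 is a leap year (divisible by 400).

Yes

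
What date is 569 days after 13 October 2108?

5 May 2110

Count 569 days after October 13, 2108:
October 13, 2108 → October 13, 2109: 365 days.
October 2109: 31 − 13 = 18 days remain.
Then November (30), December (31), January (31), February 2110 (28), March (31), April (30): 30 + 31 + 31 + 28 + 31 + 30 = 181 days.
May 1–5, 2110: 5 days.
Residual: 204 days.
Total: 569 days.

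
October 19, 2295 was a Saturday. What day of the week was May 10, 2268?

Count forward from the earlier date (May 10, 2268) to the later (October 19, 2295):
Day-of-year of May 10, 2268: 131.
Day-of-year of October 19, 2295: 292.
2268 has 366 days, so 366 − 131 = 235 days remain in 2268.
Full years 2269–2294: 20 common + 6 leap = 20×365 + 6×366 = 9496 days.
Total: 235 + 9496 + 292 = 10023 days.
10023 mod 7 = 6, so 6 days before Saturday is Sunday.

Sunday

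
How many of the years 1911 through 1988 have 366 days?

Years divisible by 4: 1912, 1916, …, 1988 — 20 in all.
No century exceptions apply. Count: 20.

20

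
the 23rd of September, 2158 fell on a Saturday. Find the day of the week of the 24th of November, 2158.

Friday

September 2158: 30 − 23 = 7 days remain.
Then October (31): 31 days.
November 1–24, 2158: 24 days.
Total: 7 + 31 + 24 = 62 days.
62 mod 7 = 6, so 6 days after Saturday is Friday.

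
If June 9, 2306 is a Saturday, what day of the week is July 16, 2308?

June 2306: 30 − 9 = 21 days remain.
Then 24 full months totalling 731 days.
July 1–16, 2308: 16 days.
Total: 21 + 731 + 16 = 768 days.
768 mod 7 = 5, so 5 days after Saturday is Thursday.

Thursday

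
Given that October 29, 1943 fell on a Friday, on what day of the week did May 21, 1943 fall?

Count forward from the earlier date (May 21, 1943) to the later (October 29, 1943):
May 1943: 31 − 21 = 10 days remain.
Then June (30), July (31), August (31), September (30): 30 + 31 + 31 + 30 = 122 days.
October 1–29, 1943: 29 days.
Total: 10 + 122 + 29 = 161 days.
161 is a multiple of 7, so May 21, 1943 falls on the same weekday: Friday.

Friday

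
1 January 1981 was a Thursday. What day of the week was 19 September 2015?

From January 1, 1981 to January 1, 2015: 34 years, of which 8 contain a Feb 29 — 26×365 + 8×366 = 12418 days.
(2000 is a leap year (divisible by 400).)
January 2015: 31 − 1 = 30 days remain.
Then February 2015 (28), March (31), April (30), May (31), June (30), July (31), August (31): 28 + 31 + 30 + 31 + 30 + 31 + 31 = 212 days.
September 1–19, 2015: 19 days.
Residual: 261 days.
Total: 12679 days.
12679 mod 7 = 2, so 2 days after Thursday is Saturday.

Saturday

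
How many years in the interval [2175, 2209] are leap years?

Years divisible by 4 in [2175, 2209]: 2176, 2180, 2184, 2188, 2192, 2196, 2200, 2204, 2208.
Of these, 2200 is divisible by 100 but not 400, so not leap.
Leap years: 9 − 1 = 8.

8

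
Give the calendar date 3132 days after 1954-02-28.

1962-09-26

Count 3132 days after February 28, 1954:
Day-of-year of February 28, 1954: 59.
Day-of-year of September 26, 1962: 269.
1954 has 365 days, so 365 − 59 = 306 days remain in 1954.
Full years 1955–1961: 5 common + 2 leap = 5×365 + 2×366 = 2557 days.
Total: 306 + 2557 + 269 = 3132 days.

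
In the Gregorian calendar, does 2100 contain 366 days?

No

2100 is not a leap year (divisible by 100 but not 400).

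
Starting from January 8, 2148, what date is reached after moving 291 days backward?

March 23, 2147

Count 291 days before January 8, 2148:
March 2147: 31 − 23 = 8 days remain.
Then 9 full months totalling 275 days.
January 1–8, 2148: 8 days.
Residual: 291 days.
Total: 291 days.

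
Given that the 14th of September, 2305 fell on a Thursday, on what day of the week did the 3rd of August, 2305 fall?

Count forward from the earlier date (August 3, 2305) to the later (September 14, 2305):
August 2305: 31 − 3 = 28 days remain.
September 1–14, 2305: 14 days.
Total: 28 + 14 = 42 days.
42 is a multiple of 7, so the 3rd of August, 2305 falls on the same weekday: Thursday.

Thursday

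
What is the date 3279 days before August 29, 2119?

September 6, 2110

Count 3279 days before August 29, 2119:
From September 6, 2110 to September 6, 2118: 8 years, of which 2 contain a Feb 29 — 6×365 + 2×366 = 2922 days.
September 2118: 30 − 6 = 24 days remain.
Then 10 full months totalling 304 days.
August 1–29, 2119: 29 days.
Residual: 357 days.
Total: 3279 days.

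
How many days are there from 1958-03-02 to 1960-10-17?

March 2, 1958 → March 2, 1959: 365 days.
March 2, 1959 → March 2, 1960: 366 days (1960 is a leap year).
March 1960: 31 − 2 = 29 days remain.
Then April (30), May (31), June (30), July (31), August (31), September (30): 30 + 31 + 30 + 31 + 31 + 30 = 183 days.
October 1–17, 1960: 17 days.
Residual: 229 days.
Total: 960 days.

960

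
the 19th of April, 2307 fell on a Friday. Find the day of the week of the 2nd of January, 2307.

Wednesday

Count forward from the earlier date (January 2, 2307) to the later (April 19, 2307):
January 2307: 31 − 2 = 29 days remain.
Then February 2307 (28), March (31): 28 + 31 = 59 days.
April 1–19, 2307: 19 days.
Total: 29 + 59 + 19 = 107 days.
107 mod 7 = 2, so 2 days before Friday is Wednesday.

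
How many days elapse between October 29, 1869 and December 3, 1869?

35

October 1869: 31 − 29 = 2 days remain.
Then November (30): 30 days.
December 1–3, 1869: 3 days.
Total: 2 + 30 + 3 = 35 days.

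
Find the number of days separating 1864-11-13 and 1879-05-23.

From November 13, 1864 to November 13, 1878: 14 years, of which 3 contain a Feb 29 — 11×365 + 3×366 = 5113 days.
November 1878: 30 − 13 = 17 days remain.
Then December (31), January (31), February 1879 (28), March (31), April (30): 31 + 31 + 28 + 31 + 30 = 151 days.
May 1–23, 1879: 23 days.
Residual: 191 days.
Total: 5304 days.

5304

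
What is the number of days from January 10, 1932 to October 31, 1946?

Day-of-year of January 10, 1932: 10.
Day-of-year of October 31, 1946: 304.
1932 has 366 days, so 366 − 10 = 356 days remain in 1932.
Full years 1933–1945: 10 common + 3 leap = 10×365 + 3×366 = 4748 days.
Total: 356 + 4748 + 304 = 5408 days.

5408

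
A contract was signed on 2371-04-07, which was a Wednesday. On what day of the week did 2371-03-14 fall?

Sunday

Count forward from the earlier date (March 14, 2371) to the later (April 7, 2371):
March 2371: 31 − 14 = 17 days remain.
April 1–7, 2371: 7 days.
Total: 17 + 7 = 24 days.
24 mod 7 = 3, so 3 days before Wednesday is Sunday.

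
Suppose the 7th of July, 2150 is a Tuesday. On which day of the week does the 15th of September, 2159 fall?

Saturday

From July 7, 2150 to July 7, 2159: 9 years, of which 2 contain a Feb 29 — 7×365 + 2×366 = 3287 days.
July 2159: 31 − 7 = 24 days remain.
Then August (31): 31 days.
September 1–15, 2159: 15 days.
Residual: 70 days.
Total: 3357 days.
3357 mod 7 = 4, so 4 days after Tuesday is Saturday.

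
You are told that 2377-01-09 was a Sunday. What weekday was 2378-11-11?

Day-of-year of January 9, 2377: 9.
Day-of-year of November 11, 2378: 315.
2377 has 365 days, so 365 − 9 = 356 days remain in 2377.
Total: 356 + 315 = 671 days.
671 mod 7 = 6, so 6 days after Sunday is Saturday.

Saturday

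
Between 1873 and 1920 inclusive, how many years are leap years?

Years divisible by 4 in [1873, 1920]: 1876, 1880, 1884, 1888, 1892, 1896, 1900, 1904, 1908, 1912, 1916, 1920.
Of these, 1900 is divisible by 100 but not 400, so not leap.
Leap years: 12 − 1 = 11.

11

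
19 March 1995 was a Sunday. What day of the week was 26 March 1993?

Friday

Count forward from the earlier date (March 26, 1993) to the later (March 19, 1995):
March 1993: 31 − 26 = 5 days remain.
Then 23 full months totalling 699 days.
March 1–19, 1995: 19 days.
Total: 5 + 699 + 19 = 723 days.
723 mod 7 = 2, so 2 days before Sunday is Friday.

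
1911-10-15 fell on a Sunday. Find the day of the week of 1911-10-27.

Friday

Within October 1911: 27 − 15 = 12 days.
12 mod 7 = 5, so 5 days after Sunday is Friday.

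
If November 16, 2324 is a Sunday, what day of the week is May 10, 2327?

Tuesday

Day-of-year of November 16, 2324: 321.
Day-of-year of May 10, 2327: 130.
2324 has 366 days, so 366 − 321 = 45 days remain in 2324.
Full years: 2325: 365; 2326: 365. Sum = 730.
Total: 45 + 730 + 130 = 905 days.
905 mod 7 = 2, so 2 days after Sunday is Tuesday.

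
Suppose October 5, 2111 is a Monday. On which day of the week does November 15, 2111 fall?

October 2111: 31 − 5 = 26 days remain.
November 1–15, 2111: 15 days.
Total: 26 + 15 = 41 days.
41 mod 7 = 6, so 6 days after Monday is Sunday.

Sunday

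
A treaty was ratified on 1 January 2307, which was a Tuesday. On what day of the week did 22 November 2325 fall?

Day-of-year of January 1, 2307: 1.
Day-of-year of November 22, 2325: 326.
2307 has 365 days, so 365 − 1 = 364 days remain in 2307.
Full years 2308–2324: 12 common + 5 leap = 12×365 + 5×366 = 6210 days.
Total: 364 + 6210 + 326 = 6900 days.
6900 mod 7 = 5, so 5 days after Tuesday is Sunday.

Sunday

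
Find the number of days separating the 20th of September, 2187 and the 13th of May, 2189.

September 2187: 30 − 20 = 10 days remain.
Then 19 full months totalling 578 days.
May 1–13, 2189: 13 days.
Total: 10 + 578 + 13 = 601 days.

601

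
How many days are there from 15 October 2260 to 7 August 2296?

Day-of-year of October 15, 2260: 289.
Day-of-year of August 7, 2296: 220.
2260 has 366 days, so 366 − 289 = 77 days remain in 2260.
Full years 2261–2295: 27 common + 8 leap = 27×365 + 8×366 = 12783 days.
Total: 77 + 12783 + 220 = 13080 days.

13080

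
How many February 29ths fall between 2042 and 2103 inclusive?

Years divisible by 4: 2044, 2048, …, 2100 — 15 in all.
Of these, 2100 is divisible by 100 but not 400, so not leap.
Leap years: 15 − 1 = 14.

14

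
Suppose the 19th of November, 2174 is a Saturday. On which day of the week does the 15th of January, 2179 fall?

Friday

November 19, 2174 → November 19, 2175: 365 days.
November 19, 2175 → November 19, 2176: 366 days (2176 is a leap year).
November 19, 2176 → November 19, 2177: 365 days.
November 19, 2177 → November 19, 2178: 365 days.
November 2178: 30 − 19 = 11 days remain.
Then December (31): 31 days.
January 1–15, 2179: 15 days.
Residual: 57 days.
Total: 1518 days.
1518 mod 7 = 6, so 6 days after Saturday is Friday.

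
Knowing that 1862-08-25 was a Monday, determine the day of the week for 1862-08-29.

Friday

Within August 1862: 29 − 25 = 4 days.
4 mod 7 = 4, so 4 days after Monday is Friday.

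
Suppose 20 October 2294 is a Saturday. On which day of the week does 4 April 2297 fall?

October 20, 2294 → October 20, 2295: 365 days.
October 20, 2295 → October 20, 2296: 366 days (2296 is a leap year).
October 2296: 31 − 20 = 11 days remain.
Then November (30), December (31), January (31), February 2297 (28), March (31): 30 + 31 + 31 + 28 + 31 = 151 days.
April 1–4, 2297: 4 days.
Residual: 166 days.
Total: 897 days.
897 mod 7 = 1, so 1 day after Saturday is Sunday.

Sunday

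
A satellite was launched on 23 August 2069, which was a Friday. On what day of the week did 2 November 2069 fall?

August 2069: 31 − 23 = 8 days remain.
Then September (30), October (31): 30 + 31 = 61 days.
November 1–2, 2069: 2 days.
Total: 8 + 61 + 2 = 71 days.
71 mod 7 = 1, so 1 day after Friday is Saturday.

Saturday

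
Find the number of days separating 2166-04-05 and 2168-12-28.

April 5, 2166 → April 5, 2167: 365 days.
April 5, 2167 → April 5, 2168: 366 days (2168 is a leap year).
April 2168: 30 − 5 = 25 days remain.
Then May (31), June (30), July (31), August (31), September (30), October (31), November (30): 31 + 30 + 31 + 31 + 30 + 31 + 30 = 214 days.
December 1–28, 2168: 28 days.
Residual: 267 days.
Total: 998 days.

998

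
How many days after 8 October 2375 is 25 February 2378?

871

October 8, 2375 → October 8, 2376: 366 days (2376 is a leap year).
October 8, 2376 → October 8, 2377: 365 days.
October 2377: 31 − 8 = 23 days remain.
Then November (30), December (31), January (31): 30 + 31 + 31 = 92 days.
February 1–25, 2378: 25 days (2378 is not a leap year).
Residual: 140 days.
Total: 871 days.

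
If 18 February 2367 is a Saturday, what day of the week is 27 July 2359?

Count forward from the earlier date (July 27, 2359) to the later (February 18, 2367):
From July 27, 2359 to July 27, 2366: 7 years, of which 2 contain a Feb 29 — 5×365 + 2×366 = 2557 days.
July 2366: 31 − 27 = 4 days remain.
Then August (31), September (30), October (31), November (30), December (31), January (31): 31 + 30 + 31 + 30 + 31 + 31 = 184 days.
February 1–18, 2367: 18 days (2367 is not a leap year).
Residual: 206 days.
Total: 2763 days.
2763 mod 7 = 5, so 5 days before Saturday is Monday.

Monday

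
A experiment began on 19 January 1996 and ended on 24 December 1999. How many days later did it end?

January 19, 1996 → January 19, 1997: 366 days (1996 is a leap year).
January 19, 1997 → January 19, 1998: 365 days.
January 19, 1998 → January 19, 1999: 365 days.
January 1999: 31 − 19 = 12 days remain.
Then 10 full months totalling 303 days.
December 1–24, 1999: 24 days.
Residual: 339 days.
Total: 1435 days.

1435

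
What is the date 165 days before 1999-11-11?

1999-05-30

Count 165 days before November 11, 1999:
May 1999: 31 − 30 = 1 day remains.
Then June (30), July (31), August (31), September (30), October (31): 30 + 31 + 31 + 30 + 31 = 153 days.
November 1–11, 1999: 11 days.
Total: 1 + 153 + 11 = 165 days.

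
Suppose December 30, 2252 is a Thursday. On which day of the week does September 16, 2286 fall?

Thursday

Day-of-year of December 30, 2252: 365.
Day-of-year of September 16, 2286: 259.
2252 has 366 days, so 366 − 365 = 1 days remain in 2252.
Full years 2253–2285: 25 common + 8 leap = 25×365 + 8×366 = 12053 days.
Total: 1 + 12053 + 259 = 12313 days.
12313 is a multiple of 7, so September 16, 2286 falls on the same weekday: Thursday.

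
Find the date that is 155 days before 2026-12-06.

2026-07-04

Count 155 days before December 6, 2026:
July 2026: 31 − 4 = 27 days remain.
Then August (31), September (30), October (31), November (30): 31 + 30 + 31 + 30 = 122 days.
December 1–6, 2026: 6 days.
Total: 27 + 122 + 6 = 155 days.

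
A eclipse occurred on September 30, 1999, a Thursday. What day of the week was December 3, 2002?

Tuesday

Day-of-year of September 30, 1999: 273.
Day-of-year of December 3, 2002: 337.
1999 has 365 days, so 365 − 273 = 92 days remain in 1999.
Full years: 2000: 366; 2001: 365. Sum = 731.
Total: 92 + 731 + 337 = 1160 days.
1160 mod 7 = 5, so 5 days after Thursday is Tuesday.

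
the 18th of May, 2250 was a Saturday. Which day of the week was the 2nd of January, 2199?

Count forward from the earlier date (January 2, 2199) to the later (May 18, 2250):
Day-of-year of January 2, 2199: 2.
Day-of-year of May 18, 2250: 138.
2199 has 365 days, so 365 − 2 = 363 days remain in 2199.
Full years 2200–2249: 38 common + 12 leap = 38×365 + 12×366 = 18262 days.
Total: 363 + 18262 + 138 = 18763 days.
18763 mod 7 = 3, so 3 days before Saturday is Wednesday.

Wednesday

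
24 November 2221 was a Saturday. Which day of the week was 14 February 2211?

Thursday

Count forward from the earlier date (February 14, 2211) to the later (November 24, 2221):
Day-of-year of February 14, 2211: 45.
Day-of-year of November 24, 2221: 328.
2211 has 365 days, so 365 − 45 = 320 days remain in 2211.
Full years 2212–2220: 6 common + 3 leap = 6×365 + 3×366 = 3288 days.
Total: 320 + 3288 + 328 = 3936 days.
3936 mod 7 = 2, so 2 days before Saturday is Thursday.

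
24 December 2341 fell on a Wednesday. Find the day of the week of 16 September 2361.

From December 24, 2341 to December 24, 2360: 19 years, of which 5 contain a Feb 29 — 14×365 + 5×366 = 6940 days.
December 2360: 31 − 24 = 7 days remain.
Then January (31), February 2361 (28), March (31), April (30), May (31), June (30), July (31), August (31): 31 + 28 + 31 + 30 + 31 + 30 + 31 + 31 = 243 days.
September 1–16, 2361: 16 days.
Residual: 266 days.
Total: 7206 days.
7206 mod 7 = 3, so 3 days after Wednesday is Saturday.

Saturday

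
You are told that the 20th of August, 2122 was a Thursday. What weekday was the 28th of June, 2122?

Sunday

Count forward from the earlier date (June 28, 2122) to the later (August 20, 2122):
June 2122: 30 − 28 = 2 days remain.
Then July (31): 31 days.
August 1–20, 2122: 20 days.
Total: 2 + 31 + 20 = 53 days.
53 mod 7 = 4, so 4 days before Thursday is Sunday.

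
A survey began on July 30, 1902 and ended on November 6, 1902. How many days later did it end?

July 1902: 31 − 30 = 1 day remains.
Then August (31), September (30), October (31): 31 + 30 + 31 = 92 days.
November 1–6, 1902: 6 days.
Total: 1 + 92 + 6 = 99 days.

99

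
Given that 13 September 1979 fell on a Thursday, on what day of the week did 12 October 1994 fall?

Day-of-year of September 13, 1979: 256.
Day-of-year of October 12, 1994: 285.
1979 has 365 days, so 365 − 256 = 109 days remain in 1979.
Full years 1980–1993: 10 common + 4 leap = 10×365 + 4×366 = 5114 days.
Total: 109 + 5114 + 285 = 5508 days.
5508 mod 7 = 6, so 6 days after Thursday is Wednesday.

Wednesday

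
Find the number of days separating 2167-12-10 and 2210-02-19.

15411

Day-of-year of December 10, 2167: 344.
Day-of-year of February 19, 2210: 50.
2167 has 365 days, so 365 − 344 = 21 days remain in 2167.
Full years 2168–2209: 32 common + 10 leap = 32×365 + 10×366 = 15340 days.
Total: 21 + 15340 + 50 = 15411 days.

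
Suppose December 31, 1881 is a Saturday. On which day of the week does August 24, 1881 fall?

Count forward from the earlier date (August 24, 1881) to the later (December 31, 1881):
August 1881: 31 − 24 = 7 days remain.
Then September (30), October (31), November (30): 30 + 31 + 30 = 91 days.
December 1–31, 1881: 31 days.
Total: 7 + 91 + 31 = 129 days.
129 mod 7 = 3, so 3 days before Saturday is Wednesday.

Wednesday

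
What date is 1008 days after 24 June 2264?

29 March 2267

Count 1008 days after June 24, 2264:
Day-of-year of June 24, 2264: 176.
Day-of-year of March 29, 2267: 88.
2264 has 366 days, so 366 − 176 = 190 days remain in 2264.
Full years: 2265: 365; 2266: 365. Sum = 730.
Total: 190 + 730 + 88 = 1008 days.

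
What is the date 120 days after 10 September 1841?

8 January 1842

Count 120 days after September 10, 1841:
September 1841: 30 − 10 = 20 days remain.
Then October (31), November (30), December (31): 31 + 30 + 31 = 92 days.
January 1–8, 1842: 8 days.
Total: 20 + 92 + 8 = 120 days.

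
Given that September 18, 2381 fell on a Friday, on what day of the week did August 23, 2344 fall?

Count forward from the earlier date (August 23, 2344) to the later (September 18, 2381):
Day-of-year of August 23, 2344: 236.
Day-of-year of September 18, 2381: 261.
2344 has 366 days, so 366 − 236 = 130 days remain in 2344.
Full years 2345–2380: 27 common + 9 leap = 27×365 + 9×366 = 13149 days.
Total: 130 + 13149 + 261 = 13540 days.
13540 mod 7 = 2, so 2 days before Friday is Wednesday.

Wednesday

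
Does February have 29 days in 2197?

2197 is not a leap year.

No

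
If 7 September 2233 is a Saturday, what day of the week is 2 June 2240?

September 7, 2233 → September 7, 2234: 365 days.
September 7, 2234 → September 7, 2235: 365 days.
September 7, 2235 → September 7, 2236: 366 days (2236 is a leap year).
September 7, 2236 → September 7, 2237: 365 days.
September 7, 2237 → September 7, 2238: 365 days.
September 7, 2238 → September 7, 2239: 365 days.
September 2239: 30 − 7 = 23 days remain.
Then October (31), November (30), December (31), January (31), February 2240 (29), March (31), April (30), May (31): 31 + 30 + 31 + 31 + 29 + 31 + 30 + 31 = 244 days.
June 1–2, 2240: 2 days.
Residual: 269 days.
Total: 2460 days.
2460 mod 7 = 3, so 3 days after Saturday is Tuesday.

Tuesday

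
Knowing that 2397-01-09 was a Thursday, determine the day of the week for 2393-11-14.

Sunday

Count forward from the earlier date (November 14, 2393) to the later (January 9, 2397):
November 14, 2393 → November 14, 2394: 365 days.
November 14, 2394 → November 14, 2395: 365 days.
November 14, 2395 → November 14, 2396: 366 days (2396 is a leap year).
November 2396: 30 − 14 = 16 days remain.
Then December (31): 31 days.
January 1–9, 2397: 9 days.
Residual: 56 days.
Total: 1152 days.
1152 mod 7 = 4, so 4 days before Thursday is Sunday.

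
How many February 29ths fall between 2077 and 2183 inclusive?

25

Years divisible by 4: 2080, 2084, …, 2180 — 26 in all.
Of these, 2100 is divisible by 100 but not 400, so not leap.
Leap years: 26 − 1 = 25.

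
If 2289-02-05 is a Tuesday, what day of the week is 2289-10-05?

February 2289: 28 − 5 = 23 days remain (2289 is not a leap year, so February has 28 days).
Then March (31), April (30), May (31), June (30), July (31), August (31), September (30): 31 + 30 + 31 + 30 + 31 + 31 + 30 = 214 days.
October 1–5, 2289: 5 days.
Total: 23 + 214 + 5 = 242 days.
242 mod 7 = 4, so 4 days after Tuesday is Saturday.

Saturday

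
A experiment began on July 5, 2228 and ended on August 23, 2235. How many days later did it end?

From July 5, 2228 to July 5, 2235: 7 years, of which 1 contains a Feb 29 — 6×365 + 1×366 = 2556 days.
July 2235: 31 − 5 = 26 days remain.
August 1–23, 2235: 23 days.
Residual: 49 days.
Total: 2605 days.

2605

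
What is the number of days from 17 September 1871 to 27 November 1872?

437

September 17, 1871 → September 17, 1872: 366 days (1872 is a leap year).
September 1872: 30 − 17 = 13 days remain.
Then October (31): 31 days.
November 1–27, 1872: 27 days.
Residual: 71 days.
Total: 437 days.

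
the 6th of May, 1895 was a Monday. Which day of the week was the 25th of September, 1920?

From May 6, 1895 to May 6, 1920: 25 years, of which 6 contain a Feb 29 — 19×365 + 6×366 = 9131 days.
(1900 is not a leap year (divisible by 100 but not 400).)
May 1920: 31 − 6 = 25 days remain.
Then June (30), July (31), August (31): 30 + 31 + 31 = 92 days.
September 1–25, 1920: 25 days.
Residual: 142 days.
Total: 9273 days.
9273 mod 7 = 5, so 5 days after Monday is Saturday.

Saturday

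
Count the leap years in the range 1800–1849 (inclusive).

Years divisible by 4: 1800, 1804, …, 1848 — 13 in all.
Of these, 1800 is divisible by 100 but not 400, so not leap.
Leap years: 13 − 1 = 12.

12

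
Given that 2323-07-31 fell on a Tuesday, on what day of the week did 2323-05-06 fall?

Count forward from the earlier date (May 6, 2323) to the later (July 31, 2323):
May 2323: 31 − 6 = 25 days remain.
Then June (30): 30 days.
July 1–31, 2323: 31 days.
Total: 25 + 30 + 31 = 86 days.
86 mod 7 = 2, so 2 days before Tuesday is Sunday.

Sunday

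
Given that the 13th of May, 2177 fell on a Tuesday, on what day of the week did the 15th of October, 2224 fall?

Friday

From May 13, 2177 to May 13, 2224: 47 years, of which 11 contain a Feb 29 — 36×365 + 11×366 = 17166 days.
(2200 is not a leap year (divisible by 100 but not 400).)
May 2224: 31 − 13 = 18 days remain.
Then June (30), July (31), August (31), September (30): 30 + 31 + 31 + 30 = 122 days.
October 1–15, 2224: 15 days.
Residual: 155 days.
Total: 17321 days.
17321 mod 7 = 3, so 3 days after Tuesday is Friday.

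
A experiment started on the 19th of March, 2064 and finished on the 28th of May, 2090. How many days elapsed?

9566

From March 19, 2064 to March 19, 2090: 26 years, of which 6 contain a Feb 29 — 20×365 + 6×366 = 9496 days.
March 2090: 31 − 19 = 12 days remain.
Then April (30): 30 days.
May 1–28, 2090: 28 days.
Residual: 70 days.
Total: 9566 days.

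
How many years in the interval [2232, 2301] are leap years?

Years divisible by 4: 2232, 2236, …, 2300 — 18 in all.
Of these, 2300 is divisible by 100 but not 400, so not leap.
Leap years: 18 − 1 = 17.

17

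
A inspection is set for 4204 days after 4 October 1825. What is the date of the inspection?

8 April 1837

Count 4204 days after October 4, 1825:
Day-of-year of October 4, 1825: 277.
Day-of-year of April 8, 1837: 98.
1825 has 365 days, so 365 − 277 = 88 days remain in 1825.
Full years 1826–1836: 8 common + 3 leap = 8×365 + 3×366 = 4018 days.
Total: 88 + 4018 + 98 = 4204 days.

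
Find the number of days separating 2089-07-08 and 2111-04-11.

7946

Day-of-year of July 8, 2089: 189.
Day-of-year of April 11, 2111: 101.
2089 has 365 days, so 365 − 189 = 176 days remain in 2089.
Full years 2090–2110: 17 common + 4 leap = 17×365 + 4×366 = 7669 days.
Total: 176 + 7669 + 101 = 7946 days.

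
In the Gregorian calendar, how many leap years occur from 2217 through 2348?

32

Years divisible by 4: 2220, 2224, …, 2348 — 33 in all.
Of these, 2300 is divisible by 100 but not 400, so not leap.
Leap years: 33 − 1 = 32.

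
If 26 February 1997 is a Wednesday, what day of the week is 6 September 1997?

February 1997: 28 − 26 = 2 days remain (1997 is not a leap year, so February has 28 days).
Then March (31), April (30), May (31), June (30), July (31), August (31): 31 + 30 + 31 + 30 + 31 + 31 = 184 days.
September 1–6, 1997: 6 days.
Total: 2 + 184 + 6 = 192 days.
192 mod 7 = 3, so 3 days after Wednesday is Saturday.

Saturday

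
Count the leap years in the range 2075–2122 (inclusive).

Years divisible by 4 in [2075, 2122]: 2076, 2080, 2084, 2088, 2092, 2096, 2100, 2104, 2108, 2112, 2116, 2120.
Of these, 2100 is divisible by 100 but not 400, so not leap.
Leap years: 12 − 1 = 11.

11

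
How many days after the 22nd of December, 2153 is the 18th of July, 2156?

Day-of-year of December 22, 2153: 356.
Day-of-year of July 18, 2156: 200.
2153 has 365 days, so 365 − 356 = 9 days remain in 2153.
Full years: 2154: 365; 2155: 365. Sum = 730.
Total: 9 + 730 + 200 = 939 days.

939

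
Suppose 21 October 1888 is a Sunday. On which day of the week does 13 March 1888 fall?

Tuesday

Count forward from the earlier date (March 13, 1888) to the later (October 21, 1888):
March 1888: 31 − 13 = 18 days remain.
Then April (30), May (31), June (30), July (31), August (31), September (30): 30 + 31 + 30 + 31 + 31 + 30 = 183 days.
October 1–21, 1888: 21 days.
Total: 18 + 183 + 21 = 222 days.
222 mod 7 = 5, so 5 days before Sunday is Tuesday.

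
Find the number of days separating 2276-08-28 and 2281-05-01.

1707

August 28, 2276 → August 28, 2277: 365 days.
August 28, 2277 → August 28, 2278: 365 days.
August 28, 2278 → August 28, 2279: 365 days.
August 28, 2279 → August 28, 2280: 366 days (2280 is a leap year).
August 2280: 31 − 28 = 3 days remain.
Then September (30), October (31), November (30), December (31), January (31), February 2281 (28), March (31), April (30): 30 + 31 + 30 + 31 + 31 + 28 + 31 + 30 = 242 days.
May 1, 2281: 1 day.
Residual: 246 days.
Total: 1707 days.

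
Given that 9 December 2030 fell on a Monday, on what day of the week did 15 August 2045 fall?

Day-of-year of December 9, 2030: 343.
Day-of-year of August 15, 2045: 227.
2030 has 365 days, so 365 − 343 = 22 days remain in 2030.
Full years 2031–2044: 10 common + 4 leap = 10×365 + 4×366 = 5114 days.
Total: 22 + 5114 + 227 = 5363 days.
5363 mod 7 = 1, so 1 day after Monday is Tuesday.

Tuesday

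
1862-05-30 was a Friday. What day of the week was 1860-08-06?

Monday

Count forward from the earlier date (August 6, 1860) to the later (May 30, 1862):
August 6, 1860 → August 6, 1861: 365 days.
August 1861: 31 − 6 = 25 days remain.
Then September (30), October (31), November (30), December (31), January (31), February 1862 (28), March (31), April (30): 30 + 31 + 30 + 31 + 31 + 28 + 31 + 30 = 242 days.
May 1–30, 1862: 30 days.
Residual: 297 days.
Total: 662 days.
662 mod 7 = 4, so 4 days before Friday is Monday.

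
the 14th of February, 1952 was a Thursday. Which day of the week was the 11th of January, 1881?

Count forward from the earlier date (January 11, 1881) to the later (February 14, 1952):
From January 11, 1881 to January 11, 1952: 71 years, of which 16 contain a Feb 29 — 55×365 + 16×366 = 25931 days.
(1900 is not a leap year (divisible by 100 but not 400).)
January 1952: 31 − 11 = 20 days remain.
February 1–14, 1952: 14 days (1952 is a leap year).
Residual: 34 days.
Total: 25965 days.
25965 mod 7 = 2, so 2 days before Thursday is Tuesday.

Tuesday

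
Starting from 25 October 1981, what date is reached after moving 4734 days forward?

11 October 1994

Count 4734 days after October 25, 1981:
From October 25, 1981 to October 25, 1993: 12 years, of which 3 contain a Feb 29 — 9×365 + 3×366 = 4383 days.
October 1993: 31 − 25 = 6 days remain.
Then 11 full months totalling 334 days.
October 1–11, 1994: 11 days.
Residual: 351 days.
Total: 4734 days.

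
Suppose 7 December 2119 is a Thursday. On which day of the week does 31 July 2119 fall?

Count forward from the earlier date (July 31, 2119) to the later (December 7, 2119):
July 2119: 31 − 31 = 0 days remain.
Then August (31), September (30), October (31), November (30): 31 + 30 + 31 + 30 = 122 days.
December 1–7, 2119: 7 days.
Total: 0 + 122 + 7 = 129 days.
129 mod 7 = 3, so 3 days before Thursday is Monday.

Monday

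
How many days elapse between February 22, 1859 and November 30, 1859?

281

February 1859: 28 − 22 = 6 days remain (1859 is not a leap year, so February has 28 days).
Then March (31), April (30), May (31), June (30), July (31), August (31), September (30), October (31): 31 + 30 + 31 + 30 + 31 + 31 + 30 + 31 = 245 days.
November 1–30, 1859: 30 days.
Total: 6 + 245 + 30 = 281 days.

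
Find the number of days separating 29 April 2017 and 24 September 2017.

148

April 2017: 30 − 29 = 1 day remains.
Then May (31), June (30), July (31), August (31): 31 + 30 + 31 + 31 = 123 days.
September 1–24, 2017: 24 days.
Total: 1 + 123 + 24 = 148 days.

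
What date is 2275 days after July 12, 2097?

October 5, 2103

Count 2275 days after July 12, 2097:
Day-of-year of July 12, 2097: 193.
Day-of-year of October 5, 2103: 278.
2097 has 365 days, so 365 − 193 = 172 days remain in 2097.
Full years: 2098: 365; 2099: 365; 2100: 365; 2101: 365; 2102: 365. Sum = 1825.
Total: 172 + 1825 + 278 = 2275 days.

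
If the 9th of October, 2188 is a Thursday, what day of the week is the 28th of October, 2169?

Count forward from the earlier date (October 28, 2169) to the later (October 9, 2188):
Day-of-year of October 28, 2169: 301.
Day-of-year of October 9, 2188: 283.
2169 has 365 days, so 365 − 301 = 64 days remain in 2169.
Full years 2170–2187: 14 common + 4 leap = 14×365 + 4×366 = 6574 days.
Total: 64 + 6574 + 283 = 6921 days.
6921 mod 7 = 5, so 5 days before Thursday is Saturday.

Saturday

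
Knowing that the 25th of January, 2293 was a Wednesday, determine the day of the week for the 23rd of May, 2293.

Tuesday

January 2293: 31 − 25 = 6 days remain.
Then February 2293 (28), March (31), April (30): 28 + 31 + 30 = 89 days.
May 1–23, 2293: 23 days.
Total: 6 + 89 + 23 = 118 days.
118 mod 7 = 6, so 6 days after Wednesday is Tuesday.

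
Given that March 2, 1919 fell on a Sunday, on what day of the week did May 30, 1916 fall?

Count forward from the earlier date (May 30, 1916) to the later (March 2, 1919):
Day-of-year of May 30, 1916: 151.
Day-of-year of March 2, 1919: 61.
1916 has 366 days, so 366 − 151 = 215 days remain in 1916.
Full years: 1917: 365; 1918: 365. Sum = 730.
Total: 215 + 730 + 61 = 1006 days.
1006 mod 7 = 5, so 5 days before Sunday is Tuesday.

Tuesday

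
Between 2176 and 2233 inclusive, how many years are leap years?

14

Years divisible by 4: 2176, 2180, …, 2232 — 15 in all.
Of these, 2200 is divisible by 100 but not 400, so not leap.
Leap years: 15 − 1 = 14.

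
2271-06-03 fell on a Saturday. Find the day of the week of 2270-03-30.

Count forward from the earlier date (March 30, 2270) to the later (June 3, 2271):
March 2270: 31 − 30 = 1 day remains.
Then 14 full months totalling 426 days.
June 1–3, 2271: 3 days.
Total: 1 + 426 + 3 = 430 days.
430 mod 7 = 3, so 3 days before Saturday is Wednesday.

Wednesday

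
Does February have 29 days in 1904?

1904 is a leap year.

Yes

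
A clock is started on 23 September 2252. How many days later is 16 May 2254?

Day-of-year of September 23, 2252: 267.
Day-of-year of May 16, 2254: 136.
2252 has 366 days, so 366 − 267 = 99 days remain in 2252.
Full years: 2253: 365. Sum = 365.
Total: 99 + 365 + 136 = 600 days.

600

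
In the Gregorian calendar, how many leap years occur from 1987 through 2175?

Years divisible by 4: 1988, 1992, …, 2172 — 47 in all.
Of these, 2100 is divisible by 100 but not 400, so not leap.
2000 is divisible by 400, so still leap.
Leap years: 47 − 1 = 46.

46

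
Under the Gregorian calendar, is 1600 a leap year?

Yes

1600 is a leap year (divisible by 400).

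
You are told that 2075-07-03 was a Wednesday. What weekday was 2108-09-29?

Saturday

From July 3, 2075 to July 3, 2108: 33 years, of which 8 contain a Feb 29 — 25×365 + 8×366 = 12053 days.
(2100 is not a leap year (divisible by 100 but not 400).)
July 2108: 31 − 3 = 28 days remain.
Then August (31): 31 days.
September 1–29, 2108: 29 days.
Residual: 88 days.
Total: 12141 days.
12141 mod 7 = 3, so 3 days after Wednesday is Saturday.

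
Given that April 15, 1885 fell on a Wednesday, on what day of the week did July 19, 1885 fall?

Sunday

April 1885: 30 − 15 = 15 days remain.
Then May (31), June (30): 31 + 30 = 61 days.
July 1–19, 1885: 19 days.
Total: 15 + 61 + 19 = 95 days.
95 mod 7 = 4, so 4 days after Wednesday is Sunday.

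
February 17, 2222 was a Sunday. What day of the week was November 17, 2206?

Count forward from the earlier date (November 17, 2206) to the later (February 17, 2222):
Day-of-year of November 17, 2206: 321.
Day-of-year of February 17, 2222: 48.
2206 has 365 days, so 365 − 321 = 44 days remain in 2206.
Full years 2207–2221: 11 common + 4 leap = 11×365 + 4×366 = 5479 days.
Total: 44 + 5479 + 48 = 5571 days.
5571 mod 7 = 6, so 6 days before Sunday is Monday.

Monday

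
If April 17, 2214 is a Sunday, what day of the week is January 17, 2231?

Monday

Day-of-year of April 17, 2214: 107.
Day-of-year of January 17, 2231: 17.
2214 has 365 days, so 365 − 107 = 258 days remain in 2214.
Full years 2215–2230: 12 common + 4 leap = 12×365 + 4×366 = 5844 days.
Total: 258 + 5844 + 17 = 6119 days.
6119 mod 7 = 1, so 1 day after Sunday is Monday.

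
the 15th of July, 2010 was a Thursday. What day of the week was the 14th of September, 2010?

July 2010: 31 − 15 = 16 days remain.
Then August (31): 31 days.
September 1–14, 2010: 14 days.
Total: 16 + 31 + 14 = 61 days.
61 mod 7 = 5, so 5 days after Thursday is Tuesday.

Tuesday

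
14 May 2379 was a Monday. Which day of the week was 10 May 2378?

Wednesday

Count forward from the earlier date (May 10, 2378) to the later (May 14, 2379):
May 2378: 31 − 10 = 21 days remain.
Then 11 full months totalling 334 days.
May 1–14, 2379: 14 days.
Total: 21 + 334 + 14 = 369 days.
369 mod 7 = 5, so 5 days before Monday is Wednesday.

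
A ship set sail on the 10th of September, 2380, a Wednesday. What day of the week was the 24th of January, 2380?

Count forward from the earlier date (January 24, 2380) to the later (September 10, 2380):
January 2380: 31 − 24 = 7 days remain.
Then February 2380 (29), March (31), April (30), May (31), June (30), July (31), August (31): 29 + 31 + 30 + 31 + 30 + 31 + 31 = 213 days.
September 1–10, 2380: 10 days.
Total: 7 + 213 + 10 = 230 days.
230 mod 7 = 6, so 6 days before Wednesday is Thursday.

Thursday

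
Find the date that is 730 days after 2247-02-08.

2249-02-07

Count 730 days after February 8, 2247:
Day-of-year of February 8, 2247: 39.
Day-of-year of February 7, 2249: 38.
2247 has 365 days, so 365 − 39 = 326 days remain in 2247.
Full years: 2248: 366. Sum = 366.
Total: 326 + 366 + 38 = 730 days.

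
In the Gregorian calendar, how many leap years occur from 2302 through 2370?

Years divisible by 4: 2304, 2308, …, 2368 — 17 in all.
No century exceptions apply. Count: 17.

17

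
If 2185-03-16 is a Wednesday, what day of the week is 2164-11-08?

Thursday

Count forward from the earlier date (November 8, 2164) to the later (March 16, 2185):
From November 8, 2164 to November 8, 2184: 20 years, of which 5 contain a Feb 29 — 15×365 + 5×366 = 7305 days.
November 2184: 30 − 8 = 22 days remain.
Then December (31), January (31), February 2185 (28): 31 + 31 + 28 = 90 days.
March 1–16, 2185: 16 days.
Residual: 128 days.
Total: 7433 days.
7433 mod 7 = 6, so 6 days before Wednesday is Thursday.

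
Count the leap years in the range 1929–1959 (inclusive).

7

Years divisible by 4 in [1929, 1959]: 1932, 1936, 1940, 1944, 1948, 1952, 1956.
No century exceptions apply. Count: 7.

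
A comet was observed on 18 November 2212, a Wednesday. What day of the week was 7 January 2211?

Monday

Count forward from the earlier date (January 7, 2211) to the later (November 18, 2212):
January 7, 2211 → January 7, 2212: 365 days.
January 2212: 31 − 7 = 24 days remain.
Then 9 full months totalling 274 days.
November 1–18, 2212: 18 days.
Residual: 316 days.
Total: 681 days.
681 mod 7 = 2, so 2 days before Wednesday is Monday.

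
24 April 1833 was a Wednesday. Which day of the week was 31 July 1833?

Wednesday

April 1833: 30 − 24 = 6 days remain.
Then May (31), June (30): 31 + 30 = 61 days.
July 1–31, 1833: 31 days.
Total: 6 + 61 + 31 = 98 days.
98 is a multiple of 7, so 31 July 1833 falls on the same weekday: Wednesday.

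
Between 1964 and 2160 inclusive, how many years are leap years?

Years divisible by 4: 1964, 1968, …, 2160 — 50 in all.
Of these, 2100 is divisible by 100 but not 400, so not leap.
2000 is divisible by 400, so still leap.
Leap years: 50 − 1 = 49.

49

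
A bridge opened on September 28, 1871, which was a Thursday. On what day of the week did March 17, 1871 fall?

Count forward from the earlier date (March 17, 1871) to the later (September 28, 1871):
March 1871: 31 − 17 = 14 days remain.
Then April (30), May (31), June (30), July (31), August (31): 30 + 31 + 30 + 31 + 31 = 153 days.
September 1–28, 1871: 28 days.
Total: 14 + 153 + 28 = 195 days.
195 mod 7 = 6, so 6 days before Thursday is Friday.

Friday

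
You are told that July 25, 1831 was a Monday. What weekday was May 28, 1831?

Count forward from the earlier date (May 28, 1831) to the later (July 25, 1831):
May 1831: 31 − 28 = 3 days remain.
Then June (30): 30 days.
July 1–25, 1831: 25 days.
Total: 3 + 30 + 25 = 58 days.
58 mod 7 = 2, so 2 days before Monday is Saturday.

Saturday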